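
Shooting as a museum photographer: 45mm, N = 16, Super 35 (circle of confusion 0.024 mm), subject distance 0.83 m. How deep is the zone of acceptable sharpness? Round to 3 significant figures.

253 mm

Hyperfocal distance H = f²/(N·c) + f = 45²/(16 × 0.024) + 45 = 2025/0.384 + 45 ≈ 5318.4 mm ≈ 5.318 m.
Near limit Dn = s·(H − f)/(H + s − 2f) = 830 × (5318.4 − 45) / (5318.4 + 830 − 2 × 45) = 830 × 5273.4 / 6058.4 ≈ 722.46 mm.
Far limit Df = s·(H − f)/(H − s) = 830 × (5318.4 − 45) / (5318.4 − 830) = 830 × 5273.4 / 4488.4 ≈ 975.16 mm.
Depth of field = Df − Dn = 975.16 − 722.46 ≈ 252.70 mm.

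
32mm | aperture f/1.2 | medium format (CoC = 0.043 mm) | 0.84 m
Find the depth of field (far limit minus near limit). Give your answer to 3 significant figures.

Hyperfocal distance H = f²/(N·c) + f = 32²/(1.2 × 0.043) + 32 = 1024/0.0516 + 32 ≈ 19877.0 mm ≈ 19.88 m.
Near limit Dn = s·(H − f)/(H + s − 2f) = 840 × (19877.0 − 32) / (19877.0 + 840 − 2 × 32) = 840 × 19845.0 / 20653.0 ≈ 807.137 mm.
Far limit Df = s·(H − f)/(H − s) = 840 × (19877.0 − 32) / (19877.0 − 840) = 840 × 19845.0 / 19037.0 ≈ 875.653 mm.
Depth of field = Df − Dn = 875.653 − 807.137 ≈ 68.516 mm.

68.5 mm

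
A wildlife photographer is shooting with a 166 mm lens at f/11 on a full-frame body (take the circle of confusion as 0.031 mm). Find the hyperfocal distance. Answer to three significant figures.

Hyperfocal distance H = f²/(N·c) + f = 166²/(11 × 0.031) + 166 = 27556/0.341 + 166 ≈ 80975.4 mm ≈ 81.0 m.

81.0 m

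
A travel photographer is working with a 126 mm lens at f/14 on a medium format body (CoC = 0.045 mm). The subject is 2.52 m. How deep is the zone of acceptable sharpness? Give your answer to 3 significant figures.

Hyperfocal distance H = f²/(N·c) + f = 126²/(14 × 0.045) + 126 = 15876/0.63 + 126 ≈ 25326.0 mm ≈ 25.33 m.
Near limit Dn = s·(H − f)/(H + s − 2f) = 2520 × (25326.0 − 126) / (25326.0 + 2520 − 2 × 126) = 2520 × 25200.0 / 27594.0 ≈ 2301.37 mm.
Far limit Df = s·(H − f)/(H − s) = 2520 × (25326.0 − 126) / (25326.0 − 2520) = 2520 × 25200.0 / 22806.0 ≈ 2784.53 mm.
Depth of field = Df − Dn = 2784.53 − 2301.37 ≈ 483.16 mm.

483 mm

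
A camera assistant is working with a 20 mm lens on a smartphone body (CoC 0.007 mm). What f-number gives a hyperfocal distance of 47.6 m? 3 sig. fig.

Rearrange H = f²/(N·c) + f for N: N = f² / ((H − f)·c).
N = 20² / ((47600 − 20) × 0.007) = 400 / 333.1 ≈ 1.20.

f/1.20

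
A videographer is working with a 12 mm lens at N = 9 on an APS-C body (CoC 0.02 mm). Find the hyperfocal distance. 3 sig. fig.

0.812 m

Hyperfocal distance H = f²/(N·c) + f = 12²/(9 × 0.02) + 12 = 144/0.18 + 12 ≈ 812.0 mm ≈ 0.812 m.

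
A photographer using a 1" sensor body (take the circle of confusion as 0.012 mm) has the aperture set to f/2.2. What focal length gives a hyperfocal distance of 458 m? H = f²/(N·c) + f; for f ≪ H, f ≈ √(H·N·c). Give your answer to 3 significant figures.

From H = f²/(N·c) + f, with f ≪ H: f ≈ √(H·N·c) = √(458000 × 2.2 × 0.012) = √12091 ≈ 110.0 mm.
The +f correction barely moves this — solving exactly, f² + N·c·f − N·c·H = 0 ⇒ f = (−N·c + √((N·c)² + 4·N·c·H))/2 = (−0.0264 + √48365)/2 ≈ 109.95 mm, so f ≈ 110 mm.

110 mm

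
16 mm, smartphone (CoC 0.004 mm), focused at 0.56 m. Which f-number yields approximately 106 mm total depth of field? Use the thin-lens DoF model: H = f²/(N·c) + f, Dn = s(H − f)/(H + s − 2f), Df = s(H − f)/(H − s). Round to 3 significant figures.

f/11

Write h = H − f = f²/(N·c). The thin-lens limits are Dn = s·h/(h + (s−f)) and Df = s·h/(h − (s−f)), so DoF = Df − Dn = 2·s·(s−f)·h / (h² − (s−f)²).
That is a quadratic in h: DoF·h² − 2·s·(s−f)·h − DoF·(s−f)² = 0 ⇒ h = (s−f)·(s + √(s² + DoF²)) / DoF = 544 × (560 + √(560² + 106²)) / 106 = 544 × (560 + 569.944) / 106 ≈ 5799.0 mm.
Then N = f²/(c·h) = 16² / (0.004 × 5799.0) = 256 / 23.196 ≈ 11.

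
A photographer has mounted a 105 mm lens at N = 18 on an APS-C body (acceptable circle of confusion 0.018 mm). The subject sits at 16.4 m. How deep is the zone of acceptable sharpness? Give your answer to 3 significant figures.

20.4 m

Hyperfocal distance H = f²/(N·c) + f = 105²/(18 × 0.018) + 105 = 11025/0.324 + 105 ≈ 34132.8 mm ≈ 34.13 m.
Near limit Dn = s·(H − f)/(H + s − 2f) = 16400 × (34132.8 − 105) / (34132.8 + 16400 − 2 × 105) = 16400 × 34027.8 / 50322.8 ≈ 11090 mm.
Far limit Df = s·(H − f)/(H − s) = 16400 × (34132.8 − 105) / (34132.8 − 16400) = 16400 × 34027.8 / 17732.8 ≈ 31470 mm.
Depth of field = Df − Dn = 31470 − 11090 ≈ 20380 mm ≈ 20.4 m.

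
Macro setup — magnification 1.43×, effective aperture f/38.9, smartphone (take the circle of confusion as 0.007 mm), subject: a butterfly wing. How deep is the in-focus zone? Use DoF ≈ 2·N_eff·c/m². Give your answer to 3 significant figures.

At magnification m, DoF ≈ 2·N_eff·c/m² = 2 × 38.9 × 0.007 / 1.43² = 0.5446 / 2.045 ≈ 0.266 mm.

0.266 mm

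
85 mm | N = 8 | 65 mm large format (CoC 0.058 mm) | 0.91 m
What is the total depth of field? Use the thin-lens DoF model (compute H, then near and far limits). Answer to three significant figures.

96.7 mm

Hyperfocal distance H = f²/(N·c) + f = 85²/(8 × 0.058) + 85 = 7225/0.464 + 85 ≈ 15656.1 mm ≈ 15.66 m.
Near limit Dn = s·(H − f)/(H + s − 2f) = 910 × (15656.1 − 85) / (15656.1 + 910 − 2 × 85) = 910 × 15571.1 / 16396.1 ≈ 864.212 mm.
Far limit Df = s·(H − f)/(H − s) = 910 × (15656.1 − 85) / (15656.1 − 910) = 910 × 15571.1 / 14746.1 ≈ 960.912 mm.
Depth of field = Df − Dn = 960.912 − 864.212 ≈ 96.700 mm.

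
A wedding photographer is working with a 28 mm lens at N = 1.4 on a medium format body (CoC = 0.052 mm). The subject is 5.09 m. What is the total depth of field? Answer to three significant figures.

6.14 m

Hyperfocal distance H = f²/(N·c) + f = 28²/(1.4 × 0.052) + 28 = 784/0.0728 + 28 ≈ 10797.2 mm ≈ 10.80 m.
Near limit Dn = s·(H − f)/(H + s − 2f) = 5090 × (10797.2 − 28) / (10797.2 + 5090 − 2 × 28) = 5090 × 10769.2 / 15831.2 ≈ 3462.5 mm.
Far limit Df = s·(H − f)/(H − s) = 5090 × (10797.2 − 28) / (10797.2 − 5090) = 5090 × 10769.2 / 5707.2 ≈ 9604.6 mm.
Depth of field = Df − Dn = 9604.6 − 3462.5 ≈ 6142.1 mm ≈ 6.14 m.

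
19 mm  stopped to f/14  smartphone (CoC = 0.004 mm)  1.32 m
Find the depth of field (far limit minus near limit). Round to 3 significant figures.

0.555 m

Hyperfocal distance H = f²/(N·c) + f = 19²/(14 × 0.004) + 19 = 361/0.056 + 19 ≈ 6465.4 mm ≈ 6.465 m.
Near limit Dn = s·(H − f)/(H + s − 2f) = 1320 × (6465.4 − 19) / (6465.4 + 1320 − 2 × 19) = 1320 × 6446.4 / 7747.4 ≈ 1098.34 mm.
Far limit Df = s·(H − f)/(H − s) = 1320 × (6465.4 − 19) / (6465.4 − 1320) = 1320 × 6446.4 / 5145.4 ≈ 1653.76 mm.
Depth of field = Df − Dn = 1653.76 − 1098.34 ≈ 555.42 mm ≈ 0.555 m.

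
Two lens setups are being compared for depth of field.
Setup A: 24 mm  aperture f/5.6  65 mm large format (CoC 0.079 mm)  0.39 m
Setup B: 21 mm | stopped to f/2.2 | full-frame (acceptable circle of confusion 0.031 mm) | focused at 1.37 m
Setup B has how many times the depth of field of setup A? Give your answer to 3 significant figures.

Setup A: H = 24²/(5.6×0.079) + 24 ≈ 1326.0 mm; DoF = Df − Dn = 542.50 − 304.42 ≈ 238.08 mm.
Setup B: H = 21²/(2.2×0.031) + 21 ≈ 6487.3 mm; DoF = Df − Dn = 1731.16 − 1133.52 ≈ 597.64 mm.
Ratio = 597.64 / 238.08 ≈ 2.51.

2.51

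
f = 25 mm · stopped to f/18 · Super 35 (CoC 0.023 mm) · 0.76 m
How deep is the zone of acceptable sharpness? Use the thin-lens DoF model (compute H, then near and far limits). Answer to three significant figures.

Hyperfocal distance H = f²/(N·c) + f = 25²/(18 × 0.023) + 25 = 625/0.414 + 25 ≈ 1534.7 mm ≈ 1.535 m.
Near limit Dn = s·(H − f)/(H + s − 2f) = 760 × (1534.7 − 25) / (1534.7 + 760 − 2 × 25) = 760 × 1509.7 / 2244.7 ≈ 511.14 mm.
Far limit Df = s·(H − f)/(H − s) = 760 × (1534.7 − 25) / (1534.7 − 760) = 760 × 1509.7 / 774.7 ≈ 1481.09 mm.
Depth of field = Df − Dn = 1481.09 − 511.14 ≈ 969.95 mm ≈ 0.970 m.

0.970 m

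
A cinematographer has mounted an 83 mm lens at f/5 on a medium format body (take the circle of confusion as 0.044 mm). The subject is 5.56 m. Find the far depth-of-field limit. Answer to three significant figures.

6.74 m

Hyperfocal distance H = f²/(N·c) + f = 83²/(5 × 0.044) + 83 = 6889/0.22 + 83 ≈ 31396.6 mm ≈ 31.40 m.
Far limit Df = s·(H − f)/(H − s) = 5560 × (31396.6 − 83) / (31396.6 − 5560) = 5560 × 31313.6 / 25836.6 ≈ 6738.6 mm ≈ 6.74 m.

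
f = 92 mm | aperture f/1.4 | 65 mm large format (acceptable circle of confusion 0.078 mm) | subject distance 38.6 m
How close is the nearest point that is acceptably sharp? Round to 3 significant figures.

25.8 m

Hyperfocal distance H = f²/(N·c) + f = 92²/(1.4 × 0.078) + 92 = 8464/0.1092 + 92 ≈ 77601.2 mm ≈ 77.60 m.
Near limit Dn = s·(H − f)/(H + s − 2f) = 38600 × (77601.2 − 92) / (77601.2 + 38600 − 2 × 92) = 38600 × 77509.2 / 116017.2 ≈ 25788 mm ≈ 25.8 m.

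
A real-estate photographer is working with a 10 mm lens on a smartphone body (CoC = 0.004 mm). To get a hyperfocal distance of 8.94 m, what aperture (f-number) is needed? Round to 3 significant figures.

Rearrange H = f²/(N·c) + f for N: N = f² / ((H − f)·c).
N = 10² / ((8940 − 10) × 0.004) = 100 / 35.72 ≈ 2.80.

f/2.80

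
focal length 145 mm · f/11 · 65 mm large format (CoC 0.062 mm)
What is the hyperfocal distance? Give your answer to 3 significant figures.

Hyperfocal distance H = f²/(N·c) + f = 145²/(11 × 0.062) + 145 = 21025/0.682 + 145 ≈ 30973.4 mm ≈ 31.0 m.

31.0 m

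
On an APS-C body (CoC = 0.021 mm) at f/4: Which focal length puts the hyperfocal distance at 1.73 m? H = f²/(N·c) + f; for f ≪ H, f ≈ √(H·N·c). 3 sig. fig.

12.0 mm

From H = f²/(N·c) + f, with f ≪ H: f ≈ √(H·N·c) = √(1730 × 4 × 0.021) = √145.32 ≈ 12.05 mm.
Exact: f² + N·c·f − N·c·H = 0 ⇒ f = (−N·c + √((N·c)² + 4·N·c·H))/2 = (−0.084 + √581.29)/2 ≈ 12.013 mm ≈ 12.0 mm.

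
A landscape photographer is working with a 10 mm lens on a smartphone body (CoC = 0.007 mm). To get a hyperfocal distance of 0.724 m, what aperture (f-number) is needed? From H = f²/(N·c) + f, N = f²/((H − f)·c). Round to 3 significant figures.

f/20

Rearrange H = f²/(N·c) + f for N: N = f² / ((H − f)·c).
N = 10² / ((724 − 10) × 0.007) = 100 / 4.998 ≈ 20.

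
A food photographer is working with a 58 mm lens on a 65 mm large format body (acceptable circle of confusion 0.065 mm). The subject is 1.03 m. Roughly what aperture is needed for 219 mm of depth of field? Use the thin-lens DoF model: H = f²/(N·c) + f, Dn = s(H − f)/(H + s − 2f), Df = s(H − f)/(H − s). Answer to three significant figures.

f/5.60

Write h = H − f = f²/(N·c). The thin-lens limits are Dn = s·h/(h + (s−f)) and Df = s·h/(h − (s−f)), so DoF = Df − Dn = 2·s·(s−f)·h / (h² − (s−f)²).
That is a quadratic in h: DoF·h² − 2·s·(s−f)·h − DoF·(s−f)² = 0 ⇒ h = (s−f)·(s + √(s² + DoF²)) / DoF = 972 × (1030 + √(1030² + 219²)) / 219 = 972 × (1030 + 1053.02) / 219 ≈ 9245.2 mm.
Then N = f²/(c·h) = 58² / (0.065 × 9245.2) = 3364 / 600.94 ≈ 5.60.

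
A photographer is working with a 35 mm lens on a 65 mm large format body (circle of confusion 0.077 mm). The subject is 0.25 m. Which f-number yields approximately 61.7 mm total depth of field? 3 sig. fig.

f/9

Write h = H − f = f²/(N·c). The thin-lens limits are Dn = s·h/(h + (s−f)) and Df = s·h/(h − (s−f)), so DoF = Df − Dn = 2·s·(s−f)·h / (h² − (s−f)²).
That is a quadratic in h: DoF·h² − 2·s·(s−f)·h − DoF·(s−f)² = 0 ⇒ h = (s−f)·(s + √(s² + DoF²)) / DoF = 215 × (250 + √(250² + 61.7²)) / 61.7 = 215 × (250 + 257.501) / 61.7 ≈ 1768.4 mm.
Then N = f²/(c·h) = 35² / (0.077 × 1768.4) = 1225 / 136.17 ≈ 9.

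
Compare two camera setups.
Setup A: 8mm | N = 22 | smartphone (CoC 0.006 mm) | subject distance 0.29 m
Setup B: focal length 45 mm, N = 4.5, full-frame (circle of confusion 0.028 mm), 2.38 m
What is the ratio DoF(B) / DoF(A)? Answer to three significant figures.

Setup A: H = 8²/(22×0.006) + 8 ≈ 492.8 mm; DoF = Df − Dn = 693.16 − 183.36 ≈ 509.80 mm.
Setup B: H = 45²/(4.5×0.028) + 45 ≈ 16116.4 mm; DoF = Df − Dn = 2784.57 − 2078.08 ≈ 706.49 mm.
Ratio = 706.49 / 509.80 ≈ 1.39.

1.39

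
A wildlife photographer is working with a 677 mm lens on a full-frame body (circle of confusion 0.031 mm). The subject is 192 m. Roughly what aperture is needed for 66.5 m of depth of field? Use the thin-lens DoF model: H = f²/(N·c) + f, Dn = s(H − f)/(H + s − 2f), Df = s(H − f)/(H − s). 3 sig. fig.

f/13

Write h = H − f = f²/(N·c). The thin-lens limits are Dn = s·h/(h + (s−f)) and Df = s·h/(h − (s−f)), so DoF = Df − Dn = 2·s·(s−f)·h / (h² − (s−f)²).
That is a quadratic in h: DoF·h² − 2·s·(s−f)·h − DoF·(s−f)² = 0 ⇒ h = (s−f)·(s + √(s² + DoF²)) / DoF = 191323 × (192000 + √(192000² + 66500²)) / 66500 = 191323 × (192000 + 203190) / 66500 ≈ 1136977 mm.
Then N = f²/(c·h) = 677² / (0.031 × 1136977) = 458329 / 35246 ≈ 13.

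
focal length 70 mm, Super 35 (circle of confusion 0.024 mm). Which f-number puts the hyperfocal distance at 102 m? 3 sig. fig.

f/2.00

Rearrange H = f²/(N·c) + f for N: N = f² / ((H − f)·c).
N = 70² / ((102000 − 70) × 0.024) = 4900 / 2446 ≈ 2.00.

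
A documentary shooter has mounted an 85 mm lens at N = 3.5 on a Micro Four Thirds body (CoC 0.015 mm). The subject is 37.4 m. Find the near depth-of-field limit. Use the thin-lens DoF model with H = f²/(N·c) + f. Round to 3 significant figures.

29.4 m

Hyperfocal distance H = f²/(N·c) + f = 85²/(3.5 × 0.015) + 85 = 7225/0.0525 + 85 ≈ 137704.0 mm ≈ 137.7 m.
Near limit Dn = s·(H − f)/(H + s − 2f) = 37400 × (137704.0 − 85) / (137704.0 + 37400 − 2 × 85) = 37400 × 137619.0 / 174934.0 ≈ 29422 mm ≈ 29.4 m.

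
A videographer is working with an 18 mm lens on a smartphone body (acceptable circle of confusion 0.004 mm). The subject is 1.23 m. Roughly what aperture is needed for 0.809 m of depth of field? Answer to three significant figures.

f/20

Write h = H − f = f²/(N·c). The thin-lens limits are Dn = s·h/(h + (s−f)) and Df = s·h/(h − (s−f)), so DoF = Df − Dn = 2·s·(s−f)·h / (h² − (s−f)²).
That is a quadratic in h: DoF·h² − 2·s·(s−f)·h − DoF·(s−f)² = 0 ⇒ h = (s−f)·(s + √(s² + DoF²)) / DoF = 1212 × (1230 + √(1230² + 809²)) / 809 = 1212 × (1230 + 1472.20) / 809 ≈ 4048.3 mm.
Then N = f²/(c·h) = 18² / (0.004 × 4048.3) = 324 / 16.193 ≈ 20.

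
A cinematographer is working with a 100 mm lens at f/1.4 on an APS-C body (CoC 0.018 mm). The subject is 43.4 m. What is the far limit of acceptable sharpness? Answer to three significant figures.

Hyperfocal distance H = f²/(N·c) + f = 100²/(1.4 × 0.018) + 100 = 10000/0.0252 + 100 ≈ 396925.4 mm ≈ 396.9 m.
Far limit Df = s·(H − f)/(H − s) = 43400 × (396925.4 − 100) / (396925.4 − 43400) = 43400 × 396825.4 / 353525.4 ≈ 48716 mm ≈ 48.7 m.

48.7 m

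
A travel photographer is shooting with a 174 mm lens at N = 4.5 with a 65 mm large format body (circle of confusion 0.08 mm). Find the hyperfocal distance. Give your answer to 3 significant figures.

84.3 m

Hyperfocal distance H = f²/(N·c) + f = 174²/(4.5 × 0.08) + 174 = 30276/0.36 + 174 ≈ 84274.0 mm ≈ 84.3 m.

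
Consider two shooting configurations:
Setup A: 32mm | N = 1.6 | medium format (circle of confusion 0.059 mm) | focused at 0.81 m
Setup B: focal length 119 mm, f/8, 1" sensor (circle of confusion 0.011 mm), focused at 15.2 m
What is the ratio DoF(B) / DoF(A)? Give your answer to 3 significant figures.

24.6

Setup A: H = 32²/(1.6×0.059) + 32 ≈ 10879.5 mm; DoF = Df − Dn = 872.58 − 755.79 ≈ 116.79 mm.
Setup B: H = 119²/(8×0.011) + 119 ≈ 161039.5 mm; DoF = Df − Dn = 16771.8 − 13897.6 ≈ 2874.2 mm.
Ratio = 2874.2 / 116.79 ≈ 24.6.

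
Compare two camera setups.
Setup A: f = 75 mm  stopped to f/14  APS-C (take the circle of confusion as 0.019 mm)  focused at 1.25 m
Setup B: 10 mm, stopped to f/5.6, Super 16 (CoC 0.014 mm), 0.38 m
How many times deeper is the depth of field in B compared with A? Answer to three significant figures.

1.73

Setup A: H = 75²/(14×0.019) + 75 ≈ 21221.6 mm; DoF = Df − Dn = 1323.54 − 1184.20 ≈ 139.34 mm.
Setup B: H = 10²/(5.6×0.014) + 10 ≈ 1285.5 mm; DoF = Df − Dn = 535.27 − 294.56 ≈ 240.71 mm.
Ratio = 240.71 / 139.34 ≈ 1.73.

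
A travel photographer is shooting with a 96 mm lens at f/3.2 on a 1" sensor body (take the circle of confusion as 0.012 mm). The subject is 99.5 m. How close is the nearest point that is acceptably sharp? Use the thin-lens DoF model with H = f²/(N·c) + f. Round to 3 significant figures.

Hyperfocal distance H = f²/(N·c) + f = 96²/(3.2 × 0.012) + 96 = 9216/0.0384 + 96 ≈ 240096.0 mm ≈ 240.1 m.
Near limit Dn = s·(H − f)/(H + s − 2f) = 99500 × (240096.0 − 96) / (240096.0 + 99500 − 2 × 96) = 99500 × 240000.0 / 339404.0 ≈ 70359 mm ≈ 70.4 m.

70.4 m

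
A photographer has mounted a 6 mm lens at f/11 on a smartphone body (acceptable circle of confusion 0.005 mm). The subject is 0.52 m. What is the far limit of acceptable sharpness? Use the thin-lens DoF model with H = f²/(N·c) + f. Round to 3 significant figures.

Hyperfocal distance H = f²/(N·c) + f = 6²/(11 × 0.005) + 6 = 36/0.055 + 6 ≈ 660.5 mm ≈ 0.661 m.
Far limit Df = s·(H − f)/(H − s) = 520 × (660.5 − 6) / (660.5 − 520) = 520 × 654.5 / 140.5 ≈ 2421.7 mm ≈ 2.42 m.

2.42 m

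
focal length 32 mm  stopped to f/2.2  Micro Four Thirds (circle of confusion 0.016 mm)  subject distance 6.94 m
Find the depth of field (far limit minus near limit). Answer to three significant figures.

Hyperfocal distance H = f²/(N·c) + f = 32²/(2.2 × 0.016) + 32 = 1024/0.0352 + 32 ≈ 29122.9 mm ≈ 29.12 m.
Near limit Dn = s·(H − f)/(H + s − 2f) = 6940 × (29122.9 − 32) / (29122.9 + 6940 − 2 × 32) = 6940 × 29090.9 / 35998.9 ≈ 5608.3 mm.
Far limit Df = s·(H − f)/(H − s) = 6940 × (29122.9 − 32) / (29122.9 − 6940) = 6940 × 29090.9 / 22182.9 ≈ 9101.2 mm.
Depth of field = Df − Dn = 9101.2 − 5608.3 ≈ 3492.9 mm ≈ 3.49 m.

3.49 m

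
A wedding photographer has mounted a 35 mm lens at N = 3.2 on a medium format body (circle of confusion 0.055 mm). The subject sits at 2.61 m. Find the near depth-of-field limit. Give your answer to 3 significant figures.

Hyperfocal distance H = f²/(N·c) + f = 35²/(3.2 × 0.055) + 35 = 1225/0.176 + 35 ≈ 6995.2 mm ≈ 6.995 m.
Near limit Dn = s·(H − f)/(H + s − 2f) = 2610 × (6995.2 − 35) / (6995.2 + 2610 − 2 × 35) = 2610 × 6960.2 / 9535.2 ≈ 1905.2 mm ≈ 1.91 m.

1.91 m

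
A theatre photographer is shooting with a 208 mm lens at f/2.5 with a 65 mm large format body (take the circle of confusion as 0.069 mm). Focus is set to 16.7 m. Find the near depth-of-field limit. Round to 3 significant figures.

15.7 m

Hyperfocal distance H = f²/(N·c) + f = 208²/(2.5 × 0.069) + 208 = 43264/0.1725 + 208 ≈ 251013.8 mm ≈ 251.0 m.
Near limit Dn = s·(H − f)/(H + s − 2f) = 16700 × (251013.8 − 208) / (251013.8 + 16700 − 2 × 208) = 16700 × 250805.8 / 267297.8 ≈ 15670 mm ≈ 15.7 m.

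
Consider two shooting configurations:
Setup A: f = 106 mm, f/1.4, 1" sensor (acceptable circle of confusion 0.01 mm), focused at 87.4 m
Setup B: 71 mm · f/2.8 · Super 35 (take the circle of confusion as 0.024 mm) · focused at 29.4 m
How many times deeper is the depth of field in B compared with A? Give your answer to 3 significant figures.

Setup A: H = 106²/(1.4×0.01) + 106 ≈ 802677.4 mm; DoF = Df − Dn = 98066 − 78826 ≈ 19240 mm.
Setup B: H = 71²/(2.8×0.024) + 71 ≈ 75085.9 mm; DoF = Df − Dn = 48274 − 21136 ≈ 27138 mm.
Ratio = 27138 / 19240 ≈ 1.41.

1.41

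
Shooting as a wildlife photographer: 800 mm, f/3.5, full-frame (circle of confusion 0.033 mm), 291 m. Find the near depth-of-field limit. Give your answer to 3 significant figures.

277 m

Hyperfocal distance H = f²/(N·c) + f = 800²/(3.5 × 0.033) + 800 = 640000/0.1155 + 800 ≈ 5541925.5 mm ≈ 5542 m.
Near limit Dn = s·(H − f)/(H + s − 2f) = 291000 × (5541925.5 − 800) / (5541925.5 + 291000 − 2 × 800) = 291000 × 5541125.5 / 5831325.5 ≈ 276518 mm ≈ 277 m.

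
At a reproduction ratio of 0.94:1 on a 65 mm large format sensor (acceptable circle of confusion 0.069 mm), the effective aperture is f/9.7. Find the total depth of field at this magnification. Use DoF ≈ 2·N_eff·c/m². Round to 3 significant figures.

At magnification m, DoF ≈ 2·N_eff·c/m² = 2 × 9.7 × 0.069 / 0.94² = 1.339 / 0.8836 ≈ 1.51 mm.

1.51 mm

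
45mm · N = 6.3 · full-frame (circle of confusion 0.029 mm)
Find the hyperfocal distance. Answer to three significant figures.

Hyperfocal distance H = f²/(N·c) + f = 45²/(6.3 × 0.029) + 45 = 2025/0.1827 + 45 ≈ 11128.7 mm ≈ 11.1 m.

11.1 m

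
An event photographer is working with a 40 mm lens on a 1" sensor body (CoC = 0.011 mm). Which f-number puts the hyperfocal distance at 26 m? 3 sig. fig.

f/5.60

Rearrange H = f²/(N·c) + f for N: N = f² / ((H − f)·c).
N = 40² / ((26000 − 40) × 0.011) = 1600 / 285.6 ≈ 5.60.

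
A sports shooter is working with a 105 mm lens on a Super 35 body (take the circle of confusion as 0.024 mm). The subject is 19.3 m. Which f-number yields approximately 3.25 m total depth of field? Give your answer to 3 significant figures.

f/2.00

Write h = H − f = f²/(N·c). The thin-lens limits are Dn = s·h/(h + (s−f)) and Df = s·h/(h − (s−f)), so DoF = Df − Dn = 2·s·(s−f)·h / (h² − (s−f)²).
That is a quadratic in h: DoF·h² − 2·s·(s−f)·h − DoF·(s−f)² = 0 ⇒ h = (s−f)·(s + √(s² + DoF²)) / DoF = 19195 × (19300 + √(19300² + 3250²)) / 3250 = 19195 × (19300 + 19571.7) / 3250 ≈ 229582 mm.
Then N = f²/(c·h) = 105² / (0.024 × 229582) = 11025 / 5510.0 ≈ 2.00.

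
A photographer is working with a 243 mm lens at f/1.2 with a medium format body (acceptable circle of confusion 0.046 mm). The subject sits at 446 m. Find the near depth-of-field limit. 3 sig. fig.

315 m

Hyperfocal distance H = f²/(N·c) + f = 243²/(1.2 × 0.046) + 243 = 59049/0.0552 + 243 ≈ 1069971.3 mm ≈ 1070 m.
Near limit Dn = s·(H − f)/(H + s − 2f) = 446000 × (1069971.3 − 243) / (1069971.3 + 446000 − 2 × 243) = 446000 × 1069728.3 / 1515485.3 ≈ 314816 mm ≈ 315 m.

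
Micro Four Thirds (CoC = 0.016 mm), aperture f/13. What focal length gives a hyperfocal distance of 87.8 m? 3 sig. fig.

From H = f²/(N·c) + f, with f ≪ H: f ≈ √(H·N·c) = √(87800 × 13 × 0.016) = √18262 ≈ 135.1 mm.
The +f correction barely moves this — solving exactly, f² + N·c·f − N·c·H = 0 ⇒ f = (−N·c + √((N·c)² + 4·N·c·H))/2 = (−0.208 + √73050)/2 ≈ 135.03 mm, so f ≈ 135 mm.

135 mm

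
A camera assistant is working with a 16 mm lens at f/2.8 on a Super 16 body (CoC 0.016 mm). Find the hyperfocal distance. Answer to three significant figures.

Hyperfocal distance H = f²/(N·c) + f = 16²/(2.8 × 0.016) + 16 = 256/0.0448 + 16 ≈ 5730.3 mm ≈ 5.73 m.

5.73 m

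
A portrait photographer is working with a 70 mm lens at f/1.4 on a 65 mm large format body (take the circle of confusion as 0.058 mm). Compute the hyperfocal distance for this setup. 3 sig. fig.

Hyperfocal distance H = f²/(N·c) + f = 70²/(1.4 × 0.058) + 70 = 4900/0.0812 + 70 ≈ 60414.8 mm ≈ 60.4 m.

60.4 m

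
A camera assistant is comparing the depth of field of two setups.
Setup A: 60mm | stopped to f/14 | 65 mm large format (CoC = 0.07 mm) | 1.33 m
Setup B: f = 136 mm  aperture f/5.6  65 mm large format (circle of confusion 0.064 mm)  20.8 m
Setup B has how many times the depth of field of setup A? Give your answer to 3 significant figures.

19.0

Setup A: H = 60²/(14×0.07) + 60 ≈ 3733.5 mm; DoF = Df − Dn = 2032.8 − 988.3 ≈ 1044.5 mm.
Setup B: H = 136²/(5.6×0.064) + 136 ≈ 51743.1 mm; DoF = Df − Dn = 34690 − 14853 ≈ 19837 mm.
Ratio = 19837 / 1044.5 ≈ 19.0.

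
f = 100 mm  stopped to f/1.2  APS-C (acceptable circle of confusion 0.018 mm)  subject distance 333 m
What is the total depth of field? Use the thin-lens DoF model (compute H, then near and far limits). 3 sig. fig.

992 m

Hyperfocal distance H = f²/(N·c) + f = 100²/(1.2 × 0.018) + 100 = 10000/0.0216 + 100 ≈ 463063.0 mm ≈ 463.1 m.
Near limit Dn = s·(H − f)/(H + s − 2f) = 333000 × (463063.0 − 100) / (463063.0 + 333000 − 2 × 100) = 333000 × 462963.0 / 795863.0 ≈ 193710 mm.
Far limit Df = s·(H − f)/(H − s) = 333000 × (463063.0 − 100) / (463063.0 − 333000) = 333000 × 462963.0 / 130063.0 ≈ 1185323 mm.
Depth of field = Df − Dn = 1185323 − 193710 ≈ 991613 mm ≈ 992 m.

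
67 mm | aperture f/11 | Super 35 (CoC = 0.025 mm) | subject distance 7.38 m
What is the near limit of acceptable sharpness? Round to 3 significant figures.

5.10 m

Hyperfocal distance H = f²/(N·c) + f = 67²/(11 × 0.025) + 67 = 4489/0.275 + 67 ≈ 16390.6 mm ≈ 16.39 m.
Near limit Dn = s·(H − f)/(H + s − 2f) = 7380 × (16390.6 − 67) / (16390.6 + 7380 − 2 × 67) = 7380 × 16323.6 / 23636.6 ≈ 5096.7 mm ≈ 5.10 m.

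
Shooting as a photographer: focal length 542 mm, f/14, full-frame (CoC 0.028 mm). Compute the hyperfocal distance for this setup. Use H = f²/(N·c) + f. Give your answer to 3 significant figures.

Hyperfocal distance H = f²/(N·c) + f = 542²/(14 × 0.028) + 542 = 293764/0.392 + 542 ≈ 749940.0 mm ≈ 750 m.

750 m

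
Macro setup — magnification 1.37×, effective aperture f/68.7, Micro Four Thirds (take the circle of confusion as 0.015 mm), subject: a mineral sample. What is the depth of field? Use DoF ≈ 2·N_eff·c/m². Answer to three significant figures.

1.10 mm

At magnification m, DoF ≈ 2·N_eff·c/m² = 2 × 68.7 × 0.015 / 1.37² = 2.061 / 1.877 ≈ 1.1 mm.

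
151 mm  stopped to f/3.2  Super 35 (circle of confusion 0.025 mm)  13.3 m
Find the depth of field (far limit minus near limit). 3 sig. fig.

1.23 m

Hyperfocal distance H = f²/(N·c) + f = 151²/(3.2 × 0.025) + 151 = 22801/0.08 + 151 ≈ 285163.5 mm ≈ 285.2 m.
Near limit Dn = s·(H − f)/(H + s − 2f) = 13300 × (285163.5 − 151) / (285163.5 + 13300 − 2 × 151) = 13300 × 285012.5 / 298161.5 ≈ 12713.5 mm.
Far limit Df = s·(H − f)/(H − s) = 13300 × (285163.5 − 151) / (285163.5 − 13300) = 13300 × 285012.5 / 271863.5 ≈ 13943.3 mm.
Depth of field = Df − Dn = 13943.3 − 12713.5 ≈ 1229.8 mm ≈ 1.23 m.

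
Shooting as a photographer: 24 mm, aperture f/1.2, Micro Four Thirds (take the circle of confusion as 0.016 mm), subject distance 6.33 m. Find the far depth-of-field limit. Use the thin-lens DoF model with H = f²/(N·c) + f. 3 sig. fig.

Hyperfocal distance H = f²/(N·c) + f = 24²/(1.2 × 0.016) + 24 = 576/0.0192 + 24 ≈ 30024.0 mm ≈ 30.02 m.
Far limit Df = s·(H − f)/(H − s) = 6330 × (30024.0 − 24) / (30024.0 − 6330) = 6330 × 30000.0 / 23694.0 ≈ 8014.7 mm ≈ 8.01 m.

8.01 m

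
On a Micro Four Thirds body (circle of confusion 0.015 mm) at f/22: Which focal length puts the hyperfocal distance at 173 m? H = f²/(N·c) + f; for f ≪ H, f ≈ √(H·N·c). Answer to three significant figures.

239 mm

From H = f²/(N·c) + f, with f ≪ H: f ≈ √(H·N·c) = √(173000 × 22 × 0.015) = √57090 ≈ 238.9 mm.
The +f correction barely moves this — solving exactly, f² + N·c·f − N·c·H = 0 ⇒ f = (−N·c + √((N·c)² + 4·N·c·H))/2 = (−0.33 + √228360)/2 ≈ 238.77 mm, so f ≈ 239 mm.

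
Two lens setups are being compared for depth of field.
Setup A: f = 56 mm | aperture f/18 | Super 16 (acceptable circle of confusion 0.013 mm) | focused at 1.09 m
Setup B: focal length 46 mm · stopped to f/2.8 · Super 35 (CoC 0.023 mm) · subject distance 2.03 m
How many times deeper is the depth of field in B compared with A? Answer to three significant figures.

1.45

Setup A: H = 56²/(18×0.013) + 56 ≈ 13457.7 mm; DoF = Df − Dn = 1181.13 − 1011.93 ≈ 169.20 mm.
Setup B: H = 46²/(2.8×0.023) + 46 ≈ 32903.1 mm; DoF = Df − Dn = 2160.45 − 1914.40 ≈ 246.05 mm.
Ratio = 246.05 / 169.20 ≈ 1.45.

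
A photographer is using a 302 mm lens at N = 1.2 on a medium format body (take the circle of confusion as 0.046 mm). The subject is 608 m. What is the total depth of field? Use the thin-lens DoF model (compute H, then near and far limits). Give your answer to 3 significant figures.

Hyperfocal distance H = f²/(N·c) + f = 302²/(1.2 × 0.046) + 302 = 91204/0.0552 + 302 ≈ 1652548.4 mm ≈ 1653 m.
Near limit Dn = s·(H − f)/(H + s − 2f) = 608000 × (1652548.4 − 302) / (1652548.4 + 608000 − 2 × 302) = 608000 × 1652246.4 / 2259944.4 ≈ 444509 mm.
Far limit Df = s·(H − f)/(H − s) = 608000 × (1652548.4 − 302) / (1652548.4 − 608000) = 608000 × 1652246.4 / 1044548.4 ≈ 961723 mm.
Depth of field = Df − Dn = 961723 − 444509 ≈ 517214 mm ≈ 517 m.

517 m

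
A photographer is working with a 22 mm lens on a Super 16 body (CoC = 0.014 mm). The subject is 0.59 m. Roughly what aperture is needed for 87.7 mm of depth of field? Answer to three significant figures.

Write h = H − f = f²/(N·c). The thin-lens limits are Dn = s·h/(h + (s−f)) and Df = s·h/(h − (s−f)), so DoF = Df − Dn = 2·s·(s−f)·h / (h² − (s−f)²).
That is a quadratic in h: DoF·h² − 2·s·(s−f)·h − DoF·(s−f)² = 0 ⇒ h = (s−f)·(s + √(s² + DoF²)) / DoF = 568 × (590 + √(590² + 87.7²)) / 87.7 = 568 × (590 + 596.482) / 87.7 ≈ 7684.4 mm.
Then N = f²/(c·h) = 22² / (0.014 × 7684.4) = 484 / 107.58 ≈ 4.50.

f/4.50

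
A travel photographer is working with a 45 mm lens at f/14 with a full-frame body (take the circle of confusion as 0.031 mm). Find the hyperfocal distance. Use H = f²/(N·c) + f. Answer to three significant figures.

Hyperfocal distance H = f²/(N·c) + f = 45²/(14 × 0.031) + 45 = 2025/0.434 + 45 ≈ 4710.9 mm ≈ 4.71 m.

4.71 m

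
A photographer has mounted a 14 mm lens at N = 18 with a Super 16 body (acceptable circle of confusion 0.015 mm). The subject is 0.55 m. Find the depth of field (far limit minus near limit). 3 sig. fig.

Hyperfocal distance H = f²/(N·c) + f = 14²/(18 × 0.015) + 14 = 196/0.27 + 14 ≈ 739.9 mm ≈ 0.740 m.
Near limit Dn = s·(H − f)/(H + s − 2f) = 550 × (739.9 − 14) / (739.9 + 550 − 2 × 14) = 550 × 725.9 / 1261.9 ≈ 316.4 mm.
Far limit Df = s·(H − f)/(H − s) = 550 × (739.9 − 14) / (739.9 − 550) = 550 × 725.9 / 189.9 ≈ 2102.2 mm.
Depth of field = Df − Dn = 2102.2 − 316.4 ≈ 1785.8 mm ≈ 1.79 m.

1.79 m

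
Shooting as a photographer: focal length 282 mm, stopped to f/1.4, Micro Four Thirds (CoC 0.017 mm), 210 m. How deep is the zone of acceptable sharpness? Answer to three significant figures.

26.5 m

Hyperfocal distance H = f²/(N·c) + f = 282²/(1.4 × 0.017) + 282 = 79524/0.0238 + 282 ≈ 3341626.5 mm ≈ 3342 m.
Near limit Dn = s·(H − f)/(H + s − 2f) = 210000 × (3341626.5 − 282) / (3341626.5 + 210000 − 2 × 282) = 210000 × 3341344.5 / 3551062.5 ≈ 197598 mm.
Far limit Df = s·(H − f)/(H − s) = 210000 × (3341626.5 − 282) / (3341626.5 − 210000) = 210000 × 3341344.5 / 3131626.5 ≈ 224063 mm.
Depth of field = Df − Dn = 224063 − 197598 ≈ 26465 mm ≈ 26.5 m.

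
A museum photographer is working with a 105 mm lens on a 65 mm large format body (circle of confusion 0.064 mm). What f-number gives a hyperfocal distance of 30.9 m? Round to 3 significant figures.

f/5.59

Rearrange H = f²/(N·c) + f for N: N = f² / ((H − f)·c).
N = 105² / ((30900 − 105) × 0.064) = 11025 / 1971 ≈ 5.59.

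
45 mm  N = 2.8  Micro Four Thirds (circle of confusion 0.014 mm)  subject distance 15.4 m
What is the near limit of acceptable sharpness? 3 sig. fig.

11.9 m

Hyperfocal distance H = f²/(N·c) + f = 45²/(2.8 × 0.014) + 45 = 2025/0.0392 + 45 ≈ 51703.2 mm ≈ 51.70 m.
Near limit Dn = s·(H − f)/(H + s − 2f) = 15400 × (51703.2 − 45) / (51703.2 + 15400 − 2 × 45) = 15400 × 51658.2 / 67013.2 ≈ 11871 mm ≈ 11.9 m.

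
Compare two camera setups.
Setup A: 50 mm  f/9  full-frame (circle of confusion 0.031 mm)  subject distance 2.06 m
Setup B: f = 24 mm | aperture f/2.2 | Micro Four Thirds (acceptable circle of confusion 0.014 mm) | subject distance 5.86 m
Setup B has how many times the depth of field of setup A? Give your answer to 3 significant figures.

Setup A: H = 50²/(9×0.031) + 50 ≈ 9010.6 mm; DoF = Df − Dn = 2655.72 − 1682.57 ≈ 973.15 mm.
Setup B: H = 24²/(2.2×0.014) + 24 ≈ 18725.3 mm; DoF = Df − Dn = 8518.2 − 4466.2 ≈ 4052.0 mm.
Ratio = 4052.0 / 973.15 ≈ 4.16.

4.16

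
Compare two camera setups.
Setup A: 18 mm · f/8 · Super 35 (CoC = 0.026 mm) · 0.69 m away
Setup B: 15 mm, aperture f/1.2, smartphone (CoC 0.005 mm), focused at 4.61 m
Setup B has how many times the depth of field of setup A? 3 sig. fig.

1.57

Setup A: H = 18²/(8×0.026) + 18 ≈ 1575.7 mm; DoF = Df − Dn = 1213.52 − 482.04 ≈ 731.48 mm.
Setup B: H = 15²/(1.2×0.005) + 15 ≈ 37515.0 mm; DoF = Df − Dn = 5253.8 − 4106.8 ≈ 1147.0 mm.
Ratio = 1147.0 / 731.48 ≈ 1.57.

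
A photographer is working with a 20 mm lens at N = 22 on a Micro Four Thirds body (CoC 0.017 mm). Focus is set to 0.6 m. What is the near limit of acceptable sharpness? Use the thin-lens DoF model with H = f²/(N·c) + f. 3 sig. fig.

389 mm

Hyperfocal distance H = f²/(N·c) + f = 20²/(22 × 0.017) + 20 = 400/0.374 + 20 ≈ 1089.5 mm ≈ 1.090 m.
Near limit Dn = s·(H − f)/(H + s − 2f) = 600 × (1089.5 − 20) / (1089.5 + 600 − 2 × 20) = 600 × 1069.5 / 1649.5 ≈ 389.03 mm.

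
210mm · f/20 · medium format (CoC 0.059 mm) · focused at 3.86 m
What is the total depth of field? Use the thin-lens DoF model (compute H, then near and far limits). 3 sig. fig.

Hyperfocal distance H = f²/(N·c) + f = 210²/(20 × 0.059) + 210 = 44100/1.18 + 210 ≈ 37582.9 mm ≈ 37.58 m.
Near limit Dn = s·(H − f)/(H + s − 2f) = 3860 × (37582.9 − 210) / (37582.9 + 3860 − 2 × 210) = 3860 × 37372.9 / 41022.9 ≈ 3516.56 mm.
Far limit Df = s·(H − f)/(H − s) = 3860 × (37582.9 − 210) / (37582.9 − 3860) = 3860 × 37372.9 / 33722.9 ≈ 4277.79 mm.
Depth of field = Df − Dn = 4277.79 − 3516.56 ≈ 761.23 mm ≈ 0.761 m.

0.761 m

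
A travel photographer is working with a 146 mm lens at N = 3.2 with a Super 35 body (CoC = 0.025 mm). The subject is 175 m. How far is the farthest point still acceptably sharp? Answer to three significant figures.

Hyperfocal distance H = f²/(N·c) + f = 146²/(3.2 × 0.025) + 146 = 21316/0.08 + 146 ≈ 266596.0 mm ≈ 266.6 m.
Far limit Df = s·(H − f)/(H − s) = 175000 × (266596.0 − 146) / (266596.0 − 175000) = 175000 × 266450.0 / 91596.0 ≈ 509070 mm ≈ 509 m.

509 m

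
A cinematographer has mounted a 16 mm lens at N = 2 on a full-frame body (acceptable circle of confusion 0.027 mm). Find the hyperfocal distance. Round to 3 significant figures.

Hyperfocal distance H = f²/(N·c) + f = 16²/(2 × 0.027) + 16 = 256/0.054 + 16 ≈ 4756.7 mm ≈ 4.76 m.

4.76 m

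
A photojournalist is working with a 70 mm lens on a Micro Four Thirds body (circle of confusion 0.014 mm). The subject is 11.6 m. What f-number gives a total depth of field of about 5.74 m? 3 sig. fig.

f/7.10

Write h = H − f = f²/(N·c). The thin-lens limits are Dn = s·h/(h + (s−f)) and Df = s·h/(h − (s−f)), so DoF = Df − Dn = 2·s·(s−f)·h / (h² − (s−f)²).
That is a quadratic in h: DoF·h² − 2·s·(s−f)·h − DoF·(s−f)² = 0 ⇒ h = (s−f)·(s + √(s² + DoF²)) / DoF = 11530 × (11600 + √(11600² + 5740²)) / 5740 = 11530 × (11600 + 12942.5) / 5740 ≈ 49299 mm.
Then N = f²/(c·h) = 70² / (0.014 × 49299) = 4900 / 690.18 ≈ 7.10.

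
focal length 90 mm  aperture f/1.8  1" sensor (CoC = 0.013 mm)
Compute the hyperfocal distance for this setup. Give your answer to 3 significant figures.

Hyperfocal distance H = f²/(N·c) + f = 90²/(1.8 × 0.013) + 90 = 8100/0.0234 + 90 ≈ 346243.8 mm ≈ 346 m.

346 m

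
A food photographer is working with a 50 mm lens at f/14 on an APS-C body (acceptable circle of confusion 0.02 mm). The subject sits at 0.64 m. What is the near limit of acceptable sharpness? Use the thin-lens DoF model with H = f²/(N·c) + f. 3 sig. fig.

Hyperfocal distance H = f²/(N·c) + f = 50²/(14 × 0.02) + 50 = 2500/0.28 + 50 ≈ 8978.6 mm ≈ 8.979 m.
Near limit Dn = s·(H − f)/(H + s − 2f) = 640 × (8978.6 − 50) / (8978.6 + 640 − 2 × 50) = 640 × 8928.6 / 9518.6 ≈ 600.33 mm ≈ 0.600 m.

0.600 m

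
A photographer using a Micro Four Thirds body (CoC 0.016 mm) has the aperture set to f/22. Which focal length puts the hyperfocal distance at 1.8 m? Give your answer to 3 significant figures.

From H = f²/(N·c) + f, with f ≪ H: f ≈ √(H·N·c) = √(1800 × 22 × 0.016) = √633.60 ≈ 25.17 mm.
Exact: f² + N·c·f − N·c·H = 0 ⇒ f = (−N·c + √((N·c)² + 4·N·c·H))/2 = (−0.352 + √2534.5)/2 ≈ 24.996 mm ≈ 25.0 mm.

25.0 mm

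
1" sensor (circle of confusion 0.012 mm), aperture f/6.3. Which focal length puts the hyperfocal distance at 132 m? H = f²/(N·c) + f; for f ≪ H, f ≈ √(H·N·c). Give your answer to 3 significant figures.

99.9 mm

From H = f²/(N·c) + f, with f ≪ H: f ≈ √(H·N·c) = √(132000 × 6.3 × 0.012) = √9979.2 ≈ 99.90 mm.
The +f correction barely moves this — solving exactly, f² + N·c·f − N·c·H = 0 ⇒ f = (−N·c + √((N·c)² + 4·N·c·H))/2 = (−0.0756 + √39917)/2 ≈ 99.858 mm, so f ≈ 99.9 mm.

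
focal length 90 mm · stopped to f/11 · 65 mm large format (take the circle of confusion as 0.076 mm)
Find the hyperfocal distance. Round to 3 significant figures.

Hyperfocal distance H = f²/(N·c) + f = 90²/(11 × 0.076) + 90 = 8100/0.836 + 90 ≈ 9779.0 mm ≈ 9.78 m.

9.78 m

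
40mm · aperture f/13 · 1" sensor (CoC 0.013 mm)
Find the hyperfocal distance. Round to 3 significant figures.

9.51 m

Hyperfocal distance H = f²/(N·c) + f = 40²/(13 × 0.013) + 40 = 1600/0.169 + 40 ≈ 9507.5 mm ≈ 9.51 m.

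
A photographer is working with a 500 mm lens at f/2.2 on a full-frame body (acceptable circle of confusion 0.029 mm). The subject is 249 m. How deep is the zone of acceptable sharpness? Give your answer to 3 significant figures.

31.7 m

Hyperfocal distance H = f²/(N·c) + f = 500²/(2.2 × 0.029) + 500 = 250000/0.0638 + 500 ≈ 3918995.3 mm ≈ 3919 m.
Near limit Dn = s·(H − f)/(H + s − 2f) = 249000 × (3918995.3 − 500) / (3918995.3 + 249000 − 2 × 500) = 249000 × 3918495.3 / 4166995.3 ≈ 234151 mm.
Far limit Df = s·(H − f)/(H − s) = 249000 × (3918995.3 − 500) / (3918995.3 − 249000) = 249000 × 3918495.3 / 3669995.3 ≈ 265860 mm.
Depth of field = Df − Dn = 265860 − 234151 ≈ 31709 mm ≈ 31.7 m.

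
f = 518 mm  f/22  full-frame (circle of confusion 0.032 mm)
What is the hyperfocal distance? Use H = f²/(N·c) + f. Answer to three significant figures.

Hyperfocal distance H = f²/(N·c) + f = 518²/(22 × 0.032) + 518 = 268324/0.704 + 518 ≈ 381660.0 mm ≈ 382 m.

382 m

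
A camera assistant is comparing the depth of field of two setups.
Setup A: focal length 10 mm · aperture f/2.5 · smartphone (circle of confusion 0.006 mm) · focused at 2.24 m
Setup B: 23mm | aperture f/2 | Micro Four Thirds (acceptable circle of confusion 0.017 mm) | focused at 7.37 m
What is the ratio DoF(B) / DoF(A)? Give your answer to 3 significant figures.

Setup A: H = 10²/(2.5×0.006) + 10 ≈ 6676.7 mm; DoF = Df − Dn = 3365.9 − 1678.5 ≈ 1687.4 mm.
Setup B: H = 23²/(2×0.017) + 23 ≈ 15581.8 mm; DoF = Df − Dn = 13963.8 − 5006.1 ≈ 8957.7 mm.
Ratio = 8957.7 / 1687.4 ≈ 5.31.

5.31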